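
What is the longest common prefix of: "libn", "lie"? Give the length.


Words: libn, lie
  Position 0: all 'l' => match
  Position 1: all 'i' => match
  Position 2: ('b', 'e') => mismatch, stop
LCP = "li" (length 2)

2


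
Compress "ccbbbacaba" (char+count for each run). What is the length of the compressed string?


Input: ccbbbacaba
Runs:
  'c' x 2 => "c2"
  'b' x 3 => "b3"
  'a' x 1 => "a1"
  'c' x 1 => "c1"
  'a' x 1 => "a1"
  'b' x 1 => "b1"
  'a' x 1 => "a1"
Compressed: "c2b3a1c1a1b1a1"
Compressed length: 14

14


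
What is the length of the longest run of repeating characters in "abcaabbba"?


Input: "abcaabbba"
Scanning for longest run:
  Position 1 ('b'): new char, reset run to 1
  Position 2 ('c'): new char, reset run to 1
  Position 3 ('a'): new char, reset run to 1
  Position 4 ('a'): continues run of 'a', length=2
  Position 5 ('b'): new char, reset run to 1
  Position 6 ('b'): continues run of 'b', length=2
  Position 7 ('b'): continues run of 'b', length=3
  Position 8 ('a'): new char, reset run to 1
Longest run: 'b' with length 3

3


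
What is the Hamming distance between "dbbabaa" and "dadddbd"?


Comparing "dbbabaa" and "dadddbd" position by position:
  Position 0: 'd' vs 'd' => same
  Position 1: 'b' vs 'a' => differ
  Position 2: 'b' vs 'd' => differ
  Position 3: 'a' vs 'd' => differ
  Position 4: 'b' vs 'd' => differ
  Position 5: 'a' vs 'b' => differ
  Position 6: 'a' vs 'd' => differ
Total differences (Hamming distance): 6

6


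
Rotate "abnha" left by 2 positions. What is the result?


Input: "abnha", rotate left by 2
First 2 characters: "ab"
Remaining characters: "nha"
Concatenate remaining + first: "nha" + "ab" = "nhaab"

nhaab


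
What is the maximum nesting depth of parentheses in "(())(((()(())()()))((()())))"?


Input: "(())(((()(())()()))((()())))"
Tracking depth:
  Position 0 '(': depth becomes 1
  Position 1 '(': depth becomes 2
  Position 2 ')': depth becomes 1
  Position 3 ')': depth becomes 0
  Position 4 '(': depth becomes 1
  Position 5 '(': depth becomes 2
  Position 6 '(': depth becomes 3
  Position 7 '(': depth becomes 4
  Position 8 ')': depth becomes 3
  Position 9 '(': depth becomes 4
  Position 10 '(': depth becomes 5
  Position 11 ')': depth becomes 4
  Position 12 ')': depth becomes 3
  Position 13 '(': depth becomes 4
  Position 14 ')': depth becomes 3
  Position 15 '(': depth becomes 4
  Position 16 ')': depth becomes 3
  Position 17 ')': depth becomes 2
  Position 18 ')': depth becomes 1
  Position 19 '(': depth becomes 2
  Position 20 '(': depth becomes 3
  Position 21 '(': depth becomes 4
  Position 22 ')': depth becomes 3
  Position 23 '(': depth becomes 4
  Position 24 ')': depth becomes 3
  Position 25 ')': depth becomes 2
  Position 26 ')': depth becomes 1
  Position 27 ')': depth becomes 0
Maximum depth reached: 5

5


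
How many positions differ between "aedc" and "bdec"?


Comparing "aedc" and "bdec" position by position:
  Position 0: 'a' vs 'b' => DIFFER
  Position 1: 'e' vs 'd' => DIFFER
  Position 2: 'd' vs 'e' => DIFFER
  Position 3: 'c' vs 'c' => same
Positions that differ: 3

3


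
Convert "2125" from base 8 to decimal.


Input: "2125" in base 8
Positional expansion:
  Digit '2' (value 2) x 8^3 = 1024
  Digit '1' (value 1) x 8^2 = 64
  Digit '2' (value 2) x 8^1 = 16
  Digit '5' (value 5) x 8^0 = 5
Sum = 1109

1109


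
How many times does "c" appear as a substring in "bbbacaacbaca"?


Searching for "c" in "bbbacaacbaca"
Scanning each position:
  Position 0: "b" => no
  Position 1: "b" => no
  Position 2: "b" => no
  Position 3: "a" => no
  Position 4: "c" => MATCH
  Position 5: "a" => no
  Position 6: "a" => no
  Position 7: "c" => MATCH
  Position 8: "b" => no
  Position 9: "a" => no
  Position 10: "c" => MATCH
  Position 11: "a" => no
Total occurrences: 3

3


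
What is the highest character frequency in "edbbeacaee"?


Input: edbbeacaee
Character counts:
  'a': 2
  'b': 2
  'c': 1
  'd': 1
  'e': 4
Maximum frequency: 4

4


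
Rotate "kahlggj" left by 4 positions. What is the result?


Input: "kahlggj", rotate left by 4
First 4 characters: "kahl"
Remaining characters: "ggj"
Concatenate remaining + first: "ggj" + "kahl" = "ggjkahl"

ggjkahl


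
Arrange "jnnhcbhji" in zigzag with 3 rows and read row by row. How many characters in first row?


Zigzag "jnnhcbhji" into 3 rows:
Placing characters:
  'j' => row 0
  'n' => row 1
  'n' => row 2
  'h' => row 1
  'c' => row 0
  'b' => row 1
  'h' => row 2
  'j' => row 1
  'i' => row 0
Rows:
  Row 0: "jci"
  Row 1: "nhbj"
  Row 2: "nh"
First row length: 3

3


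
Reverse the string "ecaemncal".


Input: ecaemncal
Reading characters right to left:
  Position 8: 'l'
  Position 7: 'a'
  Position 6: 'c'
  Position 5: 'n'
  Position 4: 'm'
  Position 3: 'e'
  Position 2: 'a'
  Position 1: 'c'
  Position 0: 'e'
Reversed: lacnmeace

lacnmeace


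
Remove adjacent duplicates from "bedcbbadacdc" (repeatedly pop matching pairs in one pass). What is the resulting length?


Input: bedcbbadacdc
Stack-based adjacent duplicate removal:
  Read 'b': push. Stack: b
  Read 'e': push. Stack: be
  Read 'd': push. Stack: bed
  Read 'c': push. Stack: bedc
  Read 'b': push. Stack: bedcb
  Read 'b': matches stack top 'b' => pop. Stack: bedc
  Read 'a': push. Stack: bedca
  Read 'd': push. Stack: bedcad
  Read 'a': push. Stack: bedcada
  Read 'c': push. Stack: bedcadac
  Read 'd': push. Stack: bedcadacd
  Read 'c': push. Stack: bedcadacdc
Final stack: "bedcadacdc" (length 10)

10


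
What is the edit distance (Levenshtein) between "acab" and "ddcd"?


Computing edit distance: "acab" -> "ddcd"
DP table:
           d    d    c    d
      0    1    2    3    4
  a   1    1    2    3    4
  c   2    2    2    2    3
  a   3    3    3    3    3
  b   4    4    4    4    4
Edit distance = dp[4][4] = 4

4


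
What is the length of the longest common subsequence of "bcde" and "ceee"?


LCS of "bcde" and "ceee"
DP table:
           c    e    e    e
      0    0    0    0    0
  b   0    0    0    0    0
  c   0    1    1    1    1
  d   0    1    1    1    1
  e   0    1    2    2    2
LCS length = dp[4][4] = 2

2


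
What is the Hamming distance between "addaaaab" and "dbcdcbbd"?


Comparing "addaaaab" and "dbcdcbbd" position by position:
  Position 0: 'a' vs 'd' => differ
  Position 1: 'd' vs 'b' => differ
  Position 2: 'd' vs 'c' => differ
  Position 3: 'a' vs 'd' => differ
  Position 4: 'a' vs 'c' => differ
  Position 5: 'a' vs 'b' => differ
  Position 6: 'a' vs 'b' => differ
  Position 7: 'b' vs 'd' => differ
Total differences (Hamming distance): 8

8


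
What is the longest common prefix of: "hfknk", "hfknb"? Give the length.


Words: hfknk, hfknb
  Position 0: all 'h' => match
  Position 1: all 'f' => match
  Position 2: all 'k' => match
  Position 3: all 'n' => match
  Position 4: ('k', 'b') => mismatch, stop
LCP = "hfkn" (length 4)

4


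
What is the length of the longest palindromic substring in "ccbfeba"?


Input: "ccbfeba"
Checking substrings for palindromes:
  [0:2] "cc" (len 2) => palindrome
Longest palindromic substring: "cc" with length 2

2


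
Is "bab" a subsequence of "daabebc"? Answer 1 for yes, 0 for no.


Check if "bab" is a subsequence of "daabebc"
Greedy scan:
  Position 0 ('d'): no match needed
  Position 1 ('a'): no match needed
  Position 2 ('a'): no match needed
  Position 3 ('b'): matches sub[0] = 'b'
  Position 4 ('e'): no match needed
  Position 5 ('b'): no match needed
  Position 6 ('c'): no match needed
Only matched 1/3 characters => not a subsequence

0


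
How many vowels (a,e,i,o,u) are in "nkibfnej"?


Input: nkibfnej
Checking each character:
  'n' at position 0: consonant
  'k' at position 1: consonant
  'i' at position 2: vowel (running total: 1)
  'b' at position 3: consonant
  'f' at position 4: consonant
  'n' at position 5: consonant
  'e' at position 6: vowel (running total: 2)
  'j' at position 7: consonant
Total vowels: 2

2


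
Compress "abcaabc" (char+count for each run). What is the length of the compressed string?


Input: abcaabc
Runs:
  'a' x 1 => "a1"
  'b' x 1 => "b1"
  'c' x 1 => "c1"
  'a' x 2 => "a2"
  'b' x 1 => "b1"
  'c' x 1 => "c1"
Compressed: "a1b1c1a2b1c1"
Compressed length: 12

12


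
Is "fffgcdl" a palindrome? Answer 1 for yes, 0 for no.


Input: fffgcdl
Reversed: ldcgfff
  Compare pos 0 ('f') with pos 6 ('l'): MISMATCH
  Compare pos 1 ('f') with pos 5 ('d'): MISMATCH
  Compare pos 2 ('f') with pos 4 ('c'): MISMATCH
Result: not a palindrome

0


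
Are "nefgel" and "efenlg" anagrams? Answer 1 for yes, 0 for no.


Strings: "nefgel", "efenlg"
Sorted first:  eefgln
Sorted second: eefgln
Sorted forms match => anagrams

1


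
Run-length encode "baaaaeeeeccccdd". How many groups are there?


Input: baaaaeeeeccccdd
Scanning for consecutive runs:
  Group 1: 'b' x 1 (positions 0-0)
  Group 2: 'a' x 4 (positions 1-4)
  Group 3: 'e' x 4 (positions 5-8)
  Group 4: 'c' x 4 (positions 9-12)
  Group 5: 'd' x 2 (positions 13-14)
Total groups: 5

5


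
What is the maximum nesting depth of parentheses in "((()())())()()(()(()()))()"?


Input: "((()())())()()(()(()()))()"
Tracking depth:
  Position 0 '(': depth becomes 1
  Position 1 '(': depth becomes 2
  Position 2 '(': depth becomes 3
  Position 3 ')': depth becomes 2
  Position 4 '(': depth becomes 3
  Position 5 ')': depth becomes 2
  Position 6 ')': depth becomes 1
  Position 7 '(': depth becomes 2
  Position 8 ')': depth becomes 1
  Position 9 ')': depth becomes 0
  Position 10 '(': depth becomes 1
  Position 11 ')': depth becomes 0
  Position 12 '(': depth becomes 1
  Position 13 ')': depth becomes 0
  Position 14 '(': depth becomes 1
  Position 15 '(': depth becomes 2
  Position 16 ')': depth becomes 1
  Position 17 '(': depth becomes 2
  Position 18 '(': depth becomes 3
  Position 19 ')': depth becomes 2
  Position 20 '(': depth becomes 3
  Position 21 ')': depth becomes 2
  Position 22 ')': depth becomes 1
  Position 23 ')': depth becomes 0
  Position 24 '(': depth becomes 1
  Position 25 ')': depth becomes 0
Maximum depth reached: 3

3


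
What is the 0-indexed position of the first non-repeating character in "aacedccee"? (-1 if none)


Input: aacedccee
Character frequencies:
  'a': 2
  'c': 3
  'd': 1
  'e': 3
Scanning left to right for freq == 1:
  Position 0 ('a'): freq=2, skip
  Position 1 ('a'): freq=2, skip
  Position 2 ('c'): freq=3, skip
  Position 3 ('e'): freq=3, skip
  Position 4 ('d'): unique! => answer = 4

4


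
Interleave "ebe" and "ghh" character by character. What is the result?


Interleaving "ebe" and "ghh":
  Position 0: 'e' from first, 'g' from second => "eg"
  Position 1: 'b' from first, 'h' from second => "bh"
  Position 2: 'e' from first, 'h' from second => "eh"
Result: egbheh

egbheh


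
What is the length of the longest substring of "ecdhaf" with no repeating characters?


Input: "ecdhaf"
Sliding window (track last position of each char):
  Position 0 ('e'): window [0,0] length 1 -- new best
  Position 1 ('c'): window [0,1] length 2 -- new best
  Position 2 ('d'): window [0,2] length 3 -- new best
  Position 3 ('h'): window [0,3] length 4 -- new best
  Position 4 ('a'): window [0,4] length 5 -- new best
  Position 5 ('f'): window [0,5] length 6 -- new best
Longest substring with no repeats: "ecdhaf" with length 6

6


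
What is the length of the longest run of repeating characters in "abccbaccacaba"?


Input: "abccbaccacaba"
Scanning for longest run:
  Position 1 ('b'): new char, reset run to 1
  Position 2 ('c'): new char, reset run to 1
  Position 3 ('c'): continues run of 'c', length=2
  Position 4 ('b'): new char, reset run to 1
  Position 5 ('a'): new char, reset run to 1
  Position 6 ('c'): new char, reset run to 1
  Position 7 ('c'): continues run of 'c', length=2
  Position 8 ('a'): new char, reset run to 1
  Position 9 ('c'): new char, reset run to 1
  Position 10 ('a'): new char, reset run to 1
  Position 11 ('b'): new char, reset run to 1
  Position 12 ('a'): new char, reset run to 1
Longest run: 'c' with length 2

2


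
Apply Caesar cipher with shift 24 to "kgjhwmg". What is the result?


Caesar cipher: shift "kgjhwmg" by 24
  'k' (pos 10) + 24 = pos 8 = 'i'
  'g' (pos 6) + 24 = pos 4 = 'e'
  'j' (pos 9) + 24 = pos 7 = 'h'
  'h' (pos 7) + 24 = pos 5 = 'f'
  'w' (pos 22) + 24 = pos 20 = 'u'
  'm' (pos 12) + 24 = pos 10 = 'k'
  'g' (pos 6) + 24 = pos 4 = 'e'
Result: iehfuke

iehfuke


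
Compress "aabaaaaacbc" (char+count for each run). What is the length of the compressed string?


Input: aabaaaaacbc
Runs:
  'a' x 2 => "a2"
  'b' x 1 => "b1"
  'a' x 5 => "a5"
  'c' x 1 => "c1"
  'b' x 1 => "b1"
  'c' x 1 => "c1"
Compressed: "a2b1a5c1b1c1"
Compressed length: 12

12


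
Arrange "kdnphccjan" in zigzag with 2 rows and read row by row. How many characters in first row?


Zigzag "kdnphccjan" into 2 rows:
Placing characters:
  'k' => row 0
  'd' => row 1
  'n' => row 0
  'p' => row 1
  'h' => row 0
  'c' => row 1
  'c' => row 0
  'j' => row 1
  'a' => row 0
  'n' => row 1
Rows:
  Row 0: "knhca"
  Row 1: "dpcjn"
First row length: 5

5


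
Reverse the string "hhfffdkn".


Input: hhfffdkn
Reading characters right to left:
  Position 7: 'n'
  Position 6: 'k'
  Position 5: 'd'
  Position 4: 'f'
  Position 3: 'f'
  Position 2: 'f'
  Position 1: 'h'
  Position 0: 'h'
Reversed: nkdfffhh

nkdfffhh


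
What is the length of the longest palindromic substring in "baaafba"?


Input: "baaafba"
Checking substrings for palindromes:
  [1:4] "aaa" (len 3) => palindrome
  [1:3] "aa" (len 2) => palindrome
  [2:4] "aa" (len 2) => palindrome
Longest palindromic substring: "aaa" with length 3

3


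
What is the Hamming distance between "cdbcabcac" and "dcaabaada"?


Comparing "cdbcabcac" and "dcaabaada" position by position:
  Position 0: 'c' vs 'd' => differ
  Position 1: 'd' vs 'c' => differ
  Position 2: 'b' vs 'a' => differ
  Position 3: 'c' vs 'a' => differ
  Position 4: 'a' vs 'b' => differ
  Position 5: 'b' vs 'a' => differ
  Position 6: 'c' vs 'a' => differ
  Position 7: 'a' vs 'd' => differ
  Position 8: 'c' vs 'a' => differ
Total differences (Hamming distance): 9

9


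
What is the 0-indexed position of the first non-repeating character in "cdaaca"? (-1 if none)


Input: cdaaca
Character frequencies:
  'a': 3
  'c': 2
  'd': 1
Scanning left to right for freq == 1:
  Position 0 ('c'): freq=2, skip
  Position 1 ('d'): unique! => answer = 1

1


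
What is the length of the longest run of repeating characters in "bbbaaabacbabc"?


Input: "bbbaaabacbabc"
Scanning for longest run:
  Position 1 ('b'): continues run of 'b', length=2
  Position 2 ('b'): continues run of 'b', length=3
  Position 3 ('a'): new char, reset run to 1
  Position 4 ('a'): continues run of 'a', length=2
  Position 5 ('a'): continues run of 'a', length=3
  Position 6 ('b'): new char, reset run to 1
  Position 7 ('a'): new char, reset run to 1
  Position 8 ('c'): new char, reset run to 1
  Position 9 ('b'): new char, reset run to 1
  Position 10 ('a'): new char, reset run to 1
  Position 11 ('b'): new char, reset run to 1
  Position 12 ('c'): new char, reset run to 1
Longest run: 'b' with length 3

3


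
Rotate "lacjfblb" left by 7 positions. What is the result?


Input: "lacjfblb", rotate left by 7
First 7 characters: "lacjfbl"
Remaining characters: "b"
Concatenate remaining + first: "b" + "lacjfbl" = "blacjfbl"

blacjfbl


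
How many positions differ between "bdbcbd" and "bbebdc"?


Comparing "bdbcbd" and "bbebdc" position by position:
  Position 0: 'b' vs 'b' => same
  Position 1: 'd' vs 'b' => DIFFER
  Position 2: 'b' vs 'e' => DIFFER
  Position 3: 'c' vs 'b' => DIFFER
  Position 4: 'b' vs 'd' => DIFFER
  Position 5: 'd' vs 'c' => DIFFER
Positions that differ: 5

5


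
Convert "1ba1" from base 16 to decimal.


Input: "1ba1" in base 16
Positional expansion:
  Digit '1' (value 1) x 16^3 = 4096
  Digit 'b' (value 11) x 16^2 = 2816
  Digit 'a' (value 10) x 16^1 = 160
  Digit '1' (value 1) x 16^0 = 1
Sum = 7073

7073


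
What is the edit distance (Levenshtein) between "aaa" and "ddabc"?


Computing edit distance: "aaa" -> "ddabc"
DP table:
           d    d    a    b    c
      0    1    2    3    4    5
  a   1    1    2    2    3    4
  a   2    2    2    2    3    4
  a   3    3    3    2    3    4
Edit distance = dp[3][5] = 4

4


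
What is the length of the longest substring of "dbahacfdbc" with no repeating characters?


Input: "dbahacfdbc"
Sliding window (track last position of each char):
  Position 0 ('d'): window [0,0] length 1 -- new best
  Position 1 ('b'): window [0,1] length 2 -- new best
  Position 2 ('a'): window [0,2] length 3 -- new best
  Position 3 ('h'): window [0,3] length 4 -- new best
  Position 4 ('a'): repeat (last at 2), move window start to 3
  Position 4 ('a'): window [3,4] length 2
  Position 5 ('c'): window [3,5] length 3
  Position 6 ('f'): window [3,6] length 4
  Position 7 ('d'): window [3,7] length 5 -- new best
  Position 8 ('b'): window [3,8] length 6 -- new best
  Position 9 ('c'): repeat (last at 5), move window start to 6
  Position 9 ('c'): window [6,9] length 4
Longest substring with no repeats: "hacfdb" with length 6

6


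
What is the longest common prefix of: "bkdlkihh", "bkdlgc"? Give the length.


Words: bkdlkihh, bkdlgc
  Position 0: all 'b' => match
  Position 1: all 'k' => match
  Position 2: all 'd' => match
  Position 3: all 'l' => match
  Position 4: ('k', 'g') => mismatch, stop
LCP = "bkdl" (length 4)

4


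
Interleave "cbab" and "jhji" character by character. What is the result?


Interleaving "cbab" and "jhji":
  Position 0: 'c' from first, 'j' from second => "cj"
  Position 1: 'b' from first, 'h' from second => "bh"
  Position 2: 'a' from first, 'j' from second => "aj"
  Position 3: 'b' from first, 'i' from second => "bi"
Result: cjbhajbi

cjbhajbi


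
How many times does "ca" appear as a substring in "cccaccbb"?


Searching for "ca" in "cccaccbb"
Scanning each position:
  Position 0: "cc" => no
  Position 1: "cc" => no
  Position 2: "ca" => MATCH
  Position 3: "ac" => no
  Position 4: "cc" => no
  Position 5: "cb" => no
  Position 6: "bb" => no
Total occurrences: 1

1


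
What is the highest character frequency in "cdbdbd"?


Input: cdbdbd
Character counts:
  'b': 2
  'c': 1
  'd': 3
Maximum frequency: 3

3


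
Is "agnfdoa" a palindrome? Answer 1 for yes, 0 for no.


Input: agnfdoa
Reversed: aodfnga
  Compare pos 0 ('a') with pos 6 ('a'): match
  Compare pos 1 ('g') with pos 5 ('o'): MISMATCH
  Compare pos 2 ('n') with pos 4 ('d'): MISMATCH
Result: not a palindrome

0


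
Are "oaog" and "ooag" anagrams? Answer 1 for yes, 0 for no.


Strings: "oaog", "ooag"
Sorted first:  agoo
Sorted second: agoo
Sorted forms match => anagrams

1


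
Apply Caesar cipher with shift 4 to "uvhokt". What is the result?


Caesar cipher: shift "uvhokt" by 4
  'u' (pos 20) + 4 = pos 24 = 'y'
  'v' (pos 21) + 4 = pos 25 = 'z'
  'h' (pos 7) + 4 = pos 11 = 'l'
  'o' (pos 14) + 4 = pos 18 = 's'
  'k' (pos 10) + 4 = pos 14 = 'o'
  't' (pos 19) + 4 = pos 23 = 'x'
Result: yzlsox

yzlsox


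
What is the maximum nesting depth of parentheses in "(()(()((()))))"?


Input: "(()(()((()))))"
Tracking depth:
  Position 0 '(': depth becomes 1
  Position 1 '(': depth becomes 2
  Position 2 ')': depth becomes 1
  Position 3 '(': depth becomes 2
  Position 4 '(': depth becomes 3
  Position 5 ')': depth becomes 2
  Position 6 '(': depth becomes 3
  Position 7 '(': depth becomes 4
  Position 8 '(': depth becomes 5
  Position 9 ')': depth becomes 4
  Position 10 ')': depth becomes 3
  Position 11 ')': depth becomes 2
  Position 12 ')': depth becomes 1
  Position 13 ')': depth becomes 0
Maximum depth reached: 5

5


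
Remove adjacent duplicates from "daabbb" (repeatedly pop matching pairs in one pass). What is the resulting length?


Input: daabbb
Stack-based adjacent duplicate removal:
  Read 'd': push. Stack: d
  Read 'a': push. Stack: da
  Read 'a': matches stack top 'a' => pop. Stack: d
  Read 'b': push. Stack: db
  Read 'b': matches stack top 'b' => pop. Stack: d
  Read 'b': push. Stack: db
Final stack: "db" (length 2)

2


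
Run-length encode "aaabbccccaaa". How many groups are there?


Input: aaabbccccaaa
Scanning for consecutive runs:
  Group 1: 'a' x 3 (positions 0-2)
  Group 2: 'b' x 2 (positions 3-4)
  Group 3: 'c' x 4 (positions 5-8)
  Group 4: 'a' x 3 (positions 9-11)
Total groups: 4

4


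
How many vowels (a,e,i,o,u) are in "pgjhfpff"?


Input: pgjhfpff
Checking each character:
  'p' at position 0: consonant
  'g' at position 1: consonant
  'j' at position 2: consonant
  'h' at position 3: consonant
  'f' at position 4: consonant
  'p' at position 5: consonant
  'f' at position 6: consonant
  'f' at position 7: consonant
Total vowels: 0

0


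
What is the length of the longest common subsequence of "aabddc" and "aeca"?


LCS of "aabddc" and "aeca"
DP table:
           a    e    c    a
      0    0    0    0    0
  a   0    1    1    1    1
  a   0    1    1    1    2
  b   0    1    1    1    2
  d   0    1    1    1    2
  d   0    1    1    1    2
  c   0    1    1    2    2
LCS length = dp[6][4] = 2

2


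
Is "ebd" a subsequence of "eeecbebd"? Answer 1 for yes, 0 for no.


Check if "ebd" is a subsequence of "eeecbebd"
Greedy scan:
  Position 0 ('e'): matches sub[0] = 'e'
  Position 1 ('e'): no match needed
  Position 2 ('e'): no match needed
  Position 3 ('c'): no match needed
  Position 4 ('b'): matches sub[1] = 'b'
  Position 5 ('e'): no match needed
  Position 6 ('b'): no match needed
  Position 7 ('d'): matches sub[2] = 'd'
All 3 characters matched => is a subsequence

1


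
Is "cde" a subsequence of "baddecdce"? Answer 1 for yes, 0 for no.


Check if "cde" is a subsequence of "baddecdce"
Greedy scan:
  Position 0 ('b'): no match needed
  Position 1 ('a'): no match needed
  Position 2 ('d'): no match needed
  Position 3 ('d'): no match needed
  Position 4 ('e'): no match needed
  Position 5 ('c'): matches sub[0] = 'c'
  Position 6 ('d'): matches sub[1] = 'd'
  Position 7 ('c'): no match needed
  Position 8 ('e'): matches sub[2] = 'e'
All 3 characters matched => is a subsequence

1


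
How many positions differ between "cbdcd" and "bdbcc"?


Comparing "cbdcd" and "bdbcc" position by position:
  Position 0: 'c' vs 'b' => DIFFER
  Position 1: 'b' vs 'd' => DIFFER
  Position 2: 'd' vs 'b' => DIFFER
  Position 3: 'c' vs 'c' => same
  Position 4: 'd' vs 'c' => DIFFER
Positions that differ: 4

4


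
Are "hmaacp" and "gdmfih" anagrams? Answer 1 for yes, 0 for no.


Strings: "hmaacp", "gdmfih"
Sorted first:  aachmp
Sorted second: dfghim
Differ at position 0: 'a' vs 'd' => not anagrams

0


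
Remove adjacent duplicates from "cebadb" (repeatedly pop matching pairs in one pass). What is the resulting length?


Input: cebadb
Stack-based adjacent duplicate removal:
  Read 'c': push. Stack: c
  Read 'e': push. Stack: ce
  Read 'b': push. Stack: ceb
  Read 'a': push. Stack: ceba
  Read 'd': push. Stack: cebad
  Read 'b': push. Stack: cebadb
Final stack: "cebadb" (length 6)

6


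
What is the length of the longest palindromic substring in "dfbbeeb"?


Input: "dfbbeeb"
Checking substrings for palindromes:
  [3:7] "beeb" (len 4) => palindrome
  [2:4] "bb" (len 2) => palindrome
  [4:6] "ee" (len 2) => palindrome
Longest palindromic substring: "beeb" with length 4

4


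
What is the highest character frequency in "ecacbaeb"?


Input: ecacbaeb
Character counts:
  'a': 2
  'b': 2
  'c': 2
  'e': 2
Maximum frequency: 2

2


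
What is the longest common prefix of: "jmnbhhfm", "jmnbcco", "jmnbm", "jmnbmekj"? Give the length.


Words: jmnbhhfm, jmnbcco, jmnbm, jmnbmekj
  Position 0: all 'j' => match
  Position 1: all 'm' => match
  Position 2: all 'n' => match
  Position 3: all 'b' => match
  Position 4: ('h', 'c', 'm', 'm') => mismatch, stop
LCP = "jmnb" (length 4)

4


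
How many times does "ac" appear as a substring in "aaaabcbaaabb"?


Searching for "ac" in "aaaabcbaaabb"
Scanning each position:
  Position 0: "aa" => no
  Position 1: "aa" => no
  Position 2: "aa" => no
  Position 3: "ab" => no
  Position 4: "bc" => no
  Position 5: "cb" => no
  Position 6: "ba" => no
  Position 7: "aa" => no
  Position 8: "aa" => no
  Position 9: "ab" => no
  Position 10: "bb" => no
Total occurrences: 0

0


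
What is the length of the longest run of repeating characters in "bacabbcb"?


Input: "bacabbcb"
Scanning for longest run:
  Position 1 ('a'): new char, reset run to 1
  Position 2 ('c'): new char, reset run to 1
  Position 3 ('a'): new char, reset run to 1
  Position 4 ('b'): new char, reset run to 1
  Position 5 ('b'): continues run of 'b', length=2
  Position 6 ('c'): new char, reset run to 1
  Position 7 ('b'): new char, reset run to 1
Longest run: 'b' with length 2

2


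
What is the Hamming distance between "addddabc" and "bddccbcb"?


Comparing "addddabc" and "bddccbcb" position by position:
  Position 0: 'a' vs 'b' => differ
  Position 1: 'd' vs 'd' => same
  Position 2: 'd' vs 'd' => same
  Position 3: 'd' vs 'c' => differ
  Position 4: 'd' vs 'c' => differ
  Position 5: 'a' vs 'b' => differ
  Position 6: 'b' vs 'c' => differ
  Position 7: 'c' vs 'b' => differ
Total differences (Hamming distance): 6

6


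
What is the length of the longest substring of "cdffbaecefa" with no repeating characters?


Input: "cdffbaecefa"
Sliding window (track last position of each char):
  Position 0 ('c'): window [0,0] length 1 -- new best
  Position 1 ('d'): window [0,1] length 2 -- new best
  Position 2 ('f'): window [0,2] length 3 -- new best
  Position 3 ('f'): repeat (last at 2), move window start to 3
  Position 3 ('f'): window [3,3] length 1
  Position 4 ('b'): window [3,4] length 2
  Position 5 ('a'): window [3,5] length 3
  Position 6 ('e'): window [3,6] length 4 -- new best
  Position 7 ('c'): window [3,7] length 5 -- new best
  Position 8 ('e'): repeat (last at 6), move window start to 7
  Position 8 ('e'): window [7,8] length 2
  Position 9 ('f'): window [7,9] length 3
  Position 10 ('a'): window [7,10] length 4
Longest substring with no repeats: "fbaec" with length 5

5


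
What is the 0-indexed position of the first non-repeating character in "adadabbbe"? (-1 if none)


Input: adadabbbe
Character frequencies:
  'a': 3
  'b': 3
  'd': 2
  'e': 1
Scanning left to right for freq == 1:
  Position 0 ('a'): freq=3, skip
  Position 1 ('d'): freq=2, skip
  Position 2 ('a'): freq=3, skip
  Position 3 ('d'): freq=2, skip
  Position 4 ('a'): freq=3, skip
  Position 5 ('b'): freq=3, skip
  Position 6 ('b'): freq=3, skip
  Position 7 ('b'): freq=3, skip
  Position 8 ('e'): unique! => answer = 8

8


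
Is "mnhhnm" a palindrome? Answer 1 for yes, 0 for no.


Input: mnhhnm
Reversed: mnhhnm
  Compare pos 0 ('m') with pos 5 ('m'): match
  Compare pos 1 ('n') with pos 4 ('n'): match
  Compare pos 2 ('h') with pos 3 ('h'): match
Result: palindrome

1


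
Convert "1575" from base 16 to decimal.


Input: "1575" in base 16
Positional expansion:
  Digit '1' (value 1) x 16^3 = 4096
  Digit '5' (value 5) x 16^2 = 1280
  Digit '7' (value 7) x 16^1 = 112
  Digit '5' (value 5) x 16^0 = 5
Sum = 5493

5493


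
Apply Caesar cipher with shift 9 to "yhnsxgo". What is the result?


Caesar cipher: shift "yhnsxgo" by 9
  'y' (pos 24) + 9 = pos 7 = 'h'
  'h' (pos 7) + 9 = pos 16 = 'q'
  'n' (pos 13) + 9 = pos 22 = 'w'
  's' (pos 18) + 9 = pos 1 = 'b'
  'x' (pos 23) + 9 = pos 6 = 'g'
  'g' (pos 6) + 9 = pos 15 = 'p'
  'o' (pos 14) + 9 = pos 23 = 'x'
Result: hqwbgpx

hqwbgpx


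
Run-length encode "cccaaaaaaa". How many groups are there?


Input: cccaaaaaaa
Scanning for consecutive runs:
  Group 1: 'c' x 3 (positions 0-2)
  Group 2: 'a' x 7 (positions 3-9)
Total groups: 2

2


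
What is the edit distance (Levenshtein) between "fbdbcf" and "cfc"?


Computing edit distance: "fbdbcf" -> "cfc"
DP table:
           c    f    c
      0    1    2    3
  f   1    1    1    2
  b   2    2    2    2
  d   3    3    3    3
  b   4    4    4    4
  c   5    4    5    4
  f   6    5    4    5
Edit distance = dp[6][3] = 5

5


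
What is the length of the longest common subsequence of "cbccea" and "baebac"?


LCS of "cbccea" and "baebac"
DP table:
           b    a    e    b    a    c
      0    0    0    0    0    0    0
  c   0    0    0    0    0    0    1
  b   0    1    1    1    1    1    1
  c   0    1    1    1    1    1    2
  c   0    1    1    1    1    1    2
  e   0    1    1    2    2    2    2
  a   0    1    2    2    2    3    3
LCS length = dp[6][6] = 3

3


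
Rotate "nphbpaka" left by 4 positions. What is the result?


Input: "nphbpaka", rotate left by 4
First 4 characters: "nphb"
Remaining characters: "paka"
Concatenate remaining + first: "paka" + "nphb" = "pakanphb"

pakanphb


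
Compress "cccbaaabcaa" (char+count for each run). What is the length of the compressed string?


Input: cccbaaabcaa
Runs:
  'c' x 3 => "c3"
  'b' x 1 => "b1"
  'a' x 3 => "a3"
  'b' x 1 => "b1"
  'c' x 1 => "c1"
  'a' x 2 => "a2"
Compressed: "c3b1a3b1c1a2"
Compressed length: 12

12


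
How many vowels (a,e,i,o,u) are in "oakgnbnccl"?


Input: oakgnbnccl
Checking each character:
  'o' at position 0: vowel (running total: 1)
  'a' at position 1: vowel (running total: 2)
  'k' at position 2: consonant
  'g' at position 3: consonant
  'n' at position 4: consonant
  'b' at position 5: consonant
  'n' at position 6: consonant
  'c' at position 7: consonant
  'c' at position 8: consonant
  'l' at position 9: consonant
Total vowels: 2

2


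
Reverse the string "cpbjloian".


Input: cpbjloian
Reading characters right to left:
  Position 8: 'n'
  Position 7: 'a'
  Position 6: 'i'
  Position 5: 'o'
  Position 4: 'l'
  Position 3: 'j'
  Position 2: 'b'
  Position 1: 'p'
  Position 0: 'c'
Reversed: naioljbpc

naioljbpc


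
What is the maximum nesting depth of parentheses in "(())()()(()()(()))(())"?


Input: "(())()()(()()(()))(())"
Tracking depth:
  Position 0 '(': depth becomes 1
  Position 1 '(': depth becomes 2
  Position 2 ')': depth becomes 1
  Position 3 ')': depth becomes 0
  Position 4 '(': depth becomes 1
  Position 5 ')': depth becomes 0
  Position 6 '(': depth becomes 1
  Position 7 ')': depth becomes 0
  Position 8 '(': depth becomes 1
  Position 9 '(': depth becomes 2
  Position 10 ')': depth becomes 1
  Position 11 '(': depth becomes 2
  Position 12 ')': depth becomes 1
  Position 13 '(': depth becomes 2
  Position 14 '(': depth becomes 3
  Position 15 ')': depth becomes 2
  Position 16 ')': depth becomes 1
  Position 17 ')': depth becomes 0
  Position 18 '(': depth becomes 1
  Position 19 '(': depth becomes 2
  Position 20 ')': depth becomes 1
  Position 21 ')': depth becomes 0
Maximum depth reached: 3

3


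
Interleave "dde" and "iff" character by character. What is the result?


Interleaving "dde" and "iff":
  Position 0: 'd' from first, 'i' from second => "di"
  Position 1: 'd' from first, 'f' from second => "df"
  Position 2: 'e' from first, 'f' from second => "ef"
Result: didfef

didfef


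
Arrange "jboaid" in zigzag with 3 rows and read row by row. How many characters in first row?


Zigzag "jboaid" into 3 rows:
Placing characters:
  'j' => row 0
  'b' => row 1
  'o' => row 2
  'a' => row 1
  'i' => row 0
  'd' => row 1
Rows:
  Row 0: "ji"
  Row 1: "bad"
  Row 2: "o"
First row length: 2

2


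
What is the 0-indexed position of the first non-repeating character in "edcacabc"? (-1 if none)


Input: edcacabc
Character frequencies:
  'a': 2
  'b': 1
  'c': 3
  'd': 1
  'e': 1
Scanning left to right for freq == 1:
  Position 0 ('e'): unique! => answer = 0

0


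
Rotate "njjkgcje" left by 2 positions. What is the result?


Input: "njjkgcje", rotate left by 2
First 2 characters: "nj"
Remaining characters: "jkgcje"
Concatenate remaining + first: "jkgcje" + "nj" = "jkgcjenj"

jkgcjenj


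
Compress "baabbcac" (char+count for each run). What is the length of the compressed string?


Input: baabbcac
Runs:
  'b' x 1 => "b1"
  'a' x 2 => "a2"
  'b' x 2 => "b2"
  'c' x 1 => "c1"
  'a' x 1 => "a1"
  'c' x 1 => "c1"
Compressed: "b1a2b2c1a1c1"
Compressed length: 12

12


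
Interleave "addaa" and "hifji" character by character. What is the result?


Interleaving "addaa" and "hifji":
  Position 0: 'a' from first, 'h' from second => "ah"
  Position 1: 'd' from first, 'i' from second => "di"
  Position 2: 'd' from first, 'f' from second => "df"
  Position 3: 'a' from first, 'j' from second => "aj"
  Position 4: 'a' from first, 'i' from second => "ai"
Result: ahdidfajai

ahdidfajai


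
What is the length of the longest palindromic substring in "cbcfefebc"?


Input: "cbcfefebc"
Checking substrings for palindromes:
  [0:3] "cbc" (len 3) => palindrome
  [3:6] "fef" (len 3) => palindrome
  [4:7] "efe" (len 3) => palindrome
Longest palindromic substring: "cbc" with length 3

3


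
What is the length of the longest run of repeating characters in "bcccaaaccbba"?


Input: "bcccaaaccbba"
Scanning for longest run:
  Position 1 ('c'): new char, reset run to 1
  Position 2 ('c'): continues run of 'c', length=2
  Position 3 ('c'): continues run of 'c', length=3
  Position 4 ('a'): new char, reset run to 1
  Position 5 ('a'): continues run of 'a', length=2
  Position 6 ('a'): continues run of 'a', length=3
  Position 7 ('c'): new char, reset run to 1
  Position 8 ('c'): continues run of 'c', length=2
  Position 9 ('b'): new char, reset run to 1
  Position 10 ('b'): continues run of 'b', length=2
  Position 11 ('a'): new char, reset run to 1
Longest run: 'c' with length 3

3


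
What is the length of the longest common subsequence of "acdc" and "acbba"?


LCS of "acdc" and "acbba"
DP table:
           a    c    b    b    a
      0    0    0    0    0    0
  a   0    1    1    1    1    1
  c   0    1    2    2    2    2
  d   0    1    2    2    2    2
  c   0    1    2    2    2    2
LCS length = dp[4][5] = 2

2


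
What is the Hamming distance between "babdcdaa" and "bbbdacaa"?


Comparing "babdcdaa" and "bbbdacaa" position by position:
  Position 0: 'b' vs 'b' => same
  Position 1: 'a' vs 'b' => differ
  Position 2: 'b' vs 'b' => same
  Position 3: 'd' vs 'd' => same
  Position 4: 'c' vs 'a' => differ
  Position 5: 'd' vs 'c' => differ
  Position 6: 'a' vs 'a' => same
  Position 7: 'a' vs 'a' => same
Total differences (Hamming distance): 3

3


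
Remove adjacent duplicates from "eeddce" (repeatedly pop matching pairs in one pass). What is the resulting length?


Input: eeddce
Stack-based adjacent duplicate removal:
  Read 'e': push. Stack: e
  Read 'e': matches stack top 'e' => pop. Stack: (empty)
  Read 'd': push. Stack: d
  Read 'd': matches stack top 'd' => pop. Stack: (empty)
  Read 'c': push. Stack: c
  Read 'e': push. Stack: ce
Final stack: "ce" (length 2)

2


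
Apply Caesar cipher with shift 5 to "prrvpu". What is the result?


Caesar cipher: shift "prrvpu" by 5
  'p' (pos 15) + 5 = pos 20 = 'u'
  'r' (pos 17) + 5 = pos 22 = 'w'
  'r' (pos 17) + 5 = pos 22 = 'w'
  'v' (pos 21) + 5 = pos 0 = 'a'
  'p' (pos 15) + 5 = pos 20 = 'u'
  'u' (pos 20) + 5 = pos 25 = 'z'
Result: uwwauz

uwwauz


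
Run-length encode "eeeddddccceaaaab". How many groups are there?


Input: eeeddddccceaaaab
Scanning for consecutive runs:
  Group 1: 'e' x 3 (positions 0-2)
  Group 2: 'd' x 4 (positions 3-6)
  Group 3: 'c' x 3 (positions 7-9)
  Group 4: 'e' x 1 (positions 10-10)
  Group 5: 'a' x 4 (positions 11-14)
  Group 6: 'b' x 1 (positions 15-15)
Total groups: 6

6


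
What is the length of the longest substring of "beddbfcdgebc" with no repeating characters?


Input: "beddbfcdgebc"
Sliding window (track last position of each char):
  Position 0 ('b'): window [0,0] length 1 -- new best
  Position 1 ('e'): window [0,1] length 2 -- new best
  Position 2 ('d'): window [0,2] length 3 -- new best
  Position 3 ('d'): repeat (last at 2), move window start to 3
  Position 3 ('d'): window [3,3] length 1
  Position 4 ('b'): window [3,4] length 2
  Position 5 ('f'): window [3,5] length 3
  Position 6 ('c'): window [3,6] length 4 -- new best
  Position 7 ('d'): repeat (last at 3), move window start to 4
  Position 7 ('d'): window [4,7] length 4
  Position 8 ('g'): window [4,8] length 5 -- new best
  Position 9 ('e'): window [4,9] length 6 -- new best
  Position 10 ('b'): repeat (last at 4), move window start to 5
  Position 10 ('b'): window [5,10] length 6
  Position 11 ('c'): repeat (last at 6), move window start to 7
  Position 11 ('c'): window [7,11] length 5
Longest substring with no repeats: "bfcdge" with length 6

6


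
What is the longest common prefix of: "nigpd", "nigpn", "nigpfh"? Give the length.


Words: nigpd, nigpn, nigpfh
  Position 0: all 'n' => match
  Position 1: all 'i' => match
  Position 2: all 'g' => match
  Position 3: all 'p' => match
  Position 4: ('d', 'n', 'f') => mismatch, stop
LCP = "nigp" (length 4)

4


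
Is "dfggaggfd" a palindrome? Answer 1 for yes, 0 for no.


Input: dfggaggfd
Reversed: dfggaggfd
  Compare pos 0 ('d') with pos 8 ('d'): match
  Compare pos 1 ('f') with pos 7 ('f'): match
  Compare pos 2 ('g') with pos 6 ('g'): match
  Compare pos 3 ('g') with pos 5 ('g'): match
Result: palindrome

1


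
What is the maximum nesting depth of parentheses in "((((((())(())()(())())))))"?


Input: "((((((())(())()(())())))))"
Tracking depth:
  Position 0 '(': depth becomes 1
  Position 1 '(': depth becomes 2
  Position 2 '(': depth becomes 3
  Position 3 '(': depth becomes 4
  Position 4 '(': depth becomes 5
  Position 5 '(': depth becomes 6
  Position 6 '(': depth becomes 7
  Position 7 ')': depth becomes 6
  Position 8 ')': depth becomes 5
  Position 9 '(': depth becomes 6
  Position 10 '(': depth becomes 7
  Position 11 ')': depth becomes 6
  Position 12 ')': depth becomes 5
  Position 13 '(': depth becomes 6
  Position 14 ')': depth becomes 5
  Position 15 '(': depth becomes 6
  Position 16 '(': depth becomes 7
  Position 17 ')': depth becomes 6
  Position 18 ')': depth becomes 5
  Position 19 '(': depth becomes 6
  Position 20 ')': depth becomes 5
  Position 21 ')': depth becomes 4
  Position 22 ')': depth becomes 3
  Position 23 ')': depth becomes 2
  Position 24 ')': depth becomes 1
  Position 25 ')': depth becomes 0
Maximum depth reached: 7

7


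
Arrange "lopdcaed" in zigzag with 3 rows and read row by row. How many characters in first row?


Zigzag "lopdcaed" into 3 rows:
Placing characters:
  'l' => row 0
  'o' => row 1
  'p' => row 2
  'd' => row 1
  'c' => row 0
  'a' => row 1
  'e' => row 2
  'd' => row 1
Rows:
  Row 0: "lc"
  Row 1: "odad"
  Row 2: "pe"
First row length: 2

2


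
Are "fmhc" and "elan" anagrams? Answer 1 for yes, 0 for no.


Strings: "fmhc", "elan"
Sorted first:  cfhm
Sorted second: aeln
Differ at position 0: 'c' vs 'a' => not anagrams

0


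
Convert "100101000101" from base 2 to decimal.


Input: "100101000101" in base 2
Positional expansion:
  Digit '1' (value 1) x 2^11 = 2048
  Digit '0' (value 0) x 2^10 = 0
  Digit '0' (value 0) x 2^9 = 0
  Digit '1' (value 1) x 2^8 = 256
  Digit '0' (value 0) x 2^7 = 0
  Digit '1' (value 1) x 2^6 = 64
  Digit '0' (value 0) x 2^5 = 0
  Digit '0' (value 0) x 2^4 = 0
  Digit '0' (value 0) x 2^3 = 0
  Digit '1' (value 1) x 2^2 = 4
  Digit '0' (value 0) x 2^1 = 0
  Digit '1' (value 1) x 2^0 = 1
Sum = 2373

2373


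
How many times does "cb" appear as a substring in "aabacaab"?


Searching for "cb" in "aabacaab"
Scanning each position:
  Position 0: "aa" => no
  Position 1: "ab" => no
  Position 2: "ba" => no
  Position 3: "ac" => no
  Position 4: "ca" => no
  Position 5: "aa" => no
  Position 6: "ab" => no
Total occurrences: 0

0


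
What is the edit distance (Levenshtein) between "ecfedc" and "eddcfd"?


Computing edit distance: "ecfedc" -> "eddcfd"
DP table:
           e    d    d    c    f    d
      0    1    2    3    4    5    6
  e   1    0    1    2    3    4    5
  c   2    1    1    2    2    3    4
  f   3    2    2    2    3    2    3
  e   4    3    3    3    3    3    3
  d   5    4    3    3    4    4    3
  c   6    5    4    4    3    4    4
Edit distance = dp[6][6] = 4

4
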